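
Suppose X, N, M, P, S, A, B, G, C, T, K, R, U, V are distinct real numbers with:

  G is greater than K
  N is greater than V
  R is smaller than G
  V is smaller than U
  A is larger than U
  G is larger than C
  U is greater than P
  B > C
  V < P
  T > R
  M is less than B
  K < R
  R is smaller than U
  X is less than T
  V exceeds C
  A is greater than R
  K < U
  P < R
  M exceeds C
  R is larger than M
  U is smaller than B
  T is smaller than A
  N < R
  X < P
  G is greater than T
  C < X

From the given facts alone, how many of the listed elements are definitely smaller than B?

The elements the relations force below B are C, V, X, N, K, P, M, R, U — no chain reaches any other.
That is 9.

9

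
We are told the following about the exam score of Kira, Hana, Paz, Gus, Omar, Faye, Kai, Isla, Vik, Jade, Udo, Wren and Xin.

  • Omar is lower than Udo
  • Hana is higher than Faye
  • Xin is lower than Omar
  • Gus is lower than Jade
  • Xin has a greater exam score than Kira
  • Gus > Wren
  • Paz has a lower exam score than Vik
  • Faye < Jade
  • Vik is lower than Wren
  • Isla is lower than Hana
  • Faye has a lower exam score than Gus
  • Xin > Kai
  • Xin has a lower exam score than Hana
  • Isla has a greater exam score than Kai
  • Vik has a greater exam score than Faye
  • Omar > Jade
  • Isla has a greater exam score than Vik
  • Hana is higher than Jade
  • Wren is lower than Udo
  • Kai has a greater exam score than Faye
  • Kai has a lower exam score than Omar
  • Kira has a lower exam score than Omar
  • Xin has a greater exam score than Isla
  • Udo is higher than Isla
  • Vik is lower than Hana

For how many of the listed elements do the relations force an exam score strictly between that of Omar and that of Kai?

2

The relations place Kai below Omar. An element lies strictly between them when it is forced above Kai and also forced below Omar.
Above Kai: {Isla, Xin, Hana, Udo}. Below Omar: {Faye, Paz, Vik, Wren, Gus, Isla, Kira, Xin, Jade}.
Intersection: {Isla, Xin} — 2.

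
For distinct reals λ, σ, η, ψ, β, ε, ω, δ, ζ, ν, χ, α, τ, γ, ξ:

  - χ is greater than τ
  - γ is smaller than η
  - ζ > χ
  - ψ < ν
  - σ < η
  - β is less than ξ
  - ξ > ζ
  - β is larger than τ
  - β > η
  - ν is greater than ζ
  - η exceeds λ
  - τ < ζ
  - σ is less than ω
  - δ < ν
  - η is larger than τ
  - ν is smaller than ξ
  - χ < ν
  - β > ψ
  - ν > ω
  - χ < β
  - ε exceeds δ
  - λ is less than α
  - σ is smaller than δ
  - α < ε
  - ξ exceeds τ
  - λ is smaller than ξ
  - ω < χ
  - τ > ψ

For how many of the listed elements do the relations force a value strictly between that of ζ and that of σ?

2

Chaining upward from σ reaches: ω, χ, η, δ, β, ν, ξ, ε.
Chaining downward from ζ reaches: ψ, ω, τ, χ.
Strictly between σ and ζ are those in both lists: ω, χ — 2 elements.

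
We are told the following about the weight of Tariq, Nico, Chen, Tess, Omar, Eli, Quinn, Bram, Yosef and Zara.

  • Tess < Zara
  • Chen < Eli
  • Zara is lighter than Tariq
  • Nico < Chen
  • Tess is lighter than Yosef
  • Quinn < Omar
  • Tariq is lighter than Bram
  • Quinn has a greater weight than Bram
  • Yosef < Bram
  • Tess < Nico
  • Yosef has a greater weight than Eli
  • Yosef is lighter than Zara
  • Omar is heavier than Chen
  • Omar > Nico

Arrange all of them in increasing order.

Each adjacent pair is fixed by a given relation: Tess < Nico; Nico < Chen; Chen < Eli; Eli < Yosef; Yosef < Zara; Zara < Tariq; Tariq < Bram; Bram < Quinn; Quinn < Omar. Chaining them end to end gives the full order.

Tess < Nico < Chen < Eli < Yosef < Zara < Tariq < Bram < Quinn < Omar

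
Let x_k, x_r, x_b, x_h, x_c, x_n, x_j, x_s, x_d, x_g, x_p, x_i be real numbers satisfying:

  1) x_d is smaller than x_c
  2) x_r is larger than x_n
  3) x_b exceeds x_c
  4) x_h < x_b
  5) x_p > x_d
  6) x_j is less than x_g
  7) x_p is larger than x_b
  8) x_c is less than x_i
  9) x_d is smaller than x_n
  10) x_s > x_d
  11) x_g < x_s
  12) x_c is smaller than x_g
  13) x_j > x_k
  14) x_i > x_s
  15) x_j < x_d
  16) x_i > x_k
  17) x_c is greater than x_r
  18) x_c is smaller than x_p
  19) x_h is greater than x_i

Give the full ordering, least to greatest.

Each adjacent pair is fixed by a given relation: x_k < x_j; x_j < x_d; x_d < x_n; x_n < x_r; x_r < x_c; x_c < x_g; x_g < x_s; x_s < x_i; x_i < x_h; x_h < x_b; x_b < x_p. Chaining them end to end gives the full order.

x_k < x_j < x_d < x_n < x_r < x_c < x_g < x_s < x_i < x_h < x_b < x_p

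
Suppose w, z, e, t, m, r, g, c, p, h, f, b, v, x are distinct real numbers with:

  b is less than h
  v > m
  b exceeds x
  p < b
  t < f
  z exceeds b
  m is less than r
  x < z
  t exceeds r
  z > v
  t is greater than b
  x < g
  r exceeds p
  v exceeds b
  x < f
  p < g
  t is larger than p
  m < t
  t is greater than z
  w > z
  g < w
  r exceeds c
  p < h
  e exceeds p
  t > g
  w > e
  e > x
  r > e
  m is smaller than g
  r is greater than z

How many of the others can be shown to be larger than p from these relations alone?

From p the given relations immediately reach b, h, e, r, g, t.
From those, v, z, w, f — 10 in total.
No other element is forced above p by the given relations, so the count is 10.

10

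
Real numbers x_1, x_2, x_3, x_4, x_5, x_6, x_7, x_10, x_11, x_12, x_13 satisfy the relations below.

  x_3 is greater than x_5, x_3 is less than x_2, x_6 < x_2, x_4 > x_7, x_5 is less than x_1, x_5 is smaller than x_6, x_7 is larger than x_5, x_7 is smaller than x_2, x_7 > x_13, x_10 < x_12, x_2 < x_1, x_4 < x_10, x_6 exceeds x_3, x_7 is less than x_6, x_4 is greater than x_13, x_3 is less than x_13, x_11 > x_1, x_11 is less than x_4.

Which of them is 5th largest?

x_1

The consecutive relations fix a unique order: x_5 < x_3 < x_13 < x_7 < x_6 < x_2 < x_1 < x_11 < x_4 < x_10 < x_12.
The 5th largest is x_1.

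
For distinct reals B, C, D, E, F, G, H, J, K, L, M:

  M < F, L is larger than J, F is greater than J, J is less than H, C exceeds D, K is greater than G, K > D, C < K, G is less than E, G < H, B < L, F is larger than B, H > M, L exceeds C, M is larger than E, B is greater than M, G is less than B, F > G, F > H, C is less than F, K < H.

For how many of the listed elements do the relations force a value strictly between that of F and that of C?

Chaining upward from C reaches: L, K, H.
Chaining downward from F reaches: G, D, E, M, J, B, K, H.
Strictly between C and F are those in both lists: K, H — 2 elements.

2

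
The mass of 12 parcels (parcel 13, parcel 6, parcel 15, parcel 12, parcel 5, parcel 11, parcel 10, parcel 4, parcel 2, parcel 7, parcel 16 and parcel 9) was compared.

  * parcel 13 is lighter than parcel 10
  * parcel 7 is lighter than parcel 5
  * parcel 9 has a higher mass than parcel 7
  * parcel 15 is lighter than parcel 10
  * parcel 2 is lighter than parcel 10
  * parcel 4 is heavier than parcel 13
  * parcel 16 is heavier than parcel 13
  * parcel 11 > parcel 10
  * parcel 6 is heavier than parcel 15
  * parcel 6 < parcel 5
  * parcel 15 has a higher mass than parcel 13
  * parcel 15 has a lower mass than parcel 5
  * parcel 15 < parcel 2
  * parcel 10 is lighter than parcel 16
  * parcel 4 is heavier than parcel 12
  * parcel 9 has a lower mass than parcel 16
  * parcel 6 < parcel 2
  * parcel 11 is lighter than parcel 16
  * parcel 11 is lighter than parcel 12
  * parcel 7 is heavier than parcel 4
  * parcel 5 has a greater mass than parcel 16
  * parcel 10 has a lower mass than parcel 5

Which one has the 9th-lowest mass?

Piecing the relations together gives one ordering: parcel 13 < parcel 15 < parcel 6 < parcel 2 < parcel 10 < parcel 11 < parcel 12 < parcel 4 < parcel 7 < parcel 9 < parcel 16 < parcel 5.
The 9th smallest is parcel 7.

parcel 7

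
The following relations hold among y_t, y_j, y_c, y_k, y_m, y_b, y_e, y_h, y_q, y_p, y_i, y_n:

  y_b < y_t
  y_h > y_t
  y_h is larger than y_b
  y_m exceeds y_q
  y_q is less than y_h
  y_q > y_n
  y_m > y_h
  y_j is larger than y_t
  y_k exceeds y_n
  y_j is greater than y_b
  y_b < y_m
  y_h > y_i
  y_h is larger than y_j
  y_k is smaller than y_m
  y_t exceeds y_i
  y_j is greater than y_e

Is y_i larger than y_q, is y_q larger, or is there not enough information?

Following every chain through y_i: above y_i we get y_t, y_j, y_h, y_m.
y_q is not reached, and no chain runs the other way from y_q to y_i.
So the given relations leave the order of y_i and y_q undetermined.

undetermined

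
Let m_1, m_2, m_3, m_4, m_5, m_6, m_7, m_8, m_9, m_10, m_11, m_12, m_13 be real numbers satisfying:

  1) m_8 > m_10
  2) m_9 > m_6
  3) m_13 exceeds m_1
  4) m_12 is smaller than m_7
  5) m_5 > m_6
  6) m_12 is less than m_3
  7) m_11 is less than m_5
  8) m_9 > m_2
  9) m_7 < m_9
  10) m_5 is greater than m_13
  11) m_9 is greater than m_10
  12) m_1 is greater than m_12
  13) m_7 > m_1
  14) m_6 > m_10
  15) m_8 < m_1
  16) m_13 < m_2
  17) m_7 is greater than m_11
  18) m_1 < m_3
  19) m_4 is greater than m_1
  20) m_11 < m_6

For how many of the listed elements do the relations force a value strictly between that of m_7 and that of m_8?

1

The relations place m_8 below m_7. An element lies strictly between them when it is forced above m_8 and also forced below m_7.
Above m_8: {m_1, m_4, m_3, m_13, m_5, m_2, m_9}. Below m_7: {m_10, m_11, m_12, m_1}.
Intersection: {m_1} — 1.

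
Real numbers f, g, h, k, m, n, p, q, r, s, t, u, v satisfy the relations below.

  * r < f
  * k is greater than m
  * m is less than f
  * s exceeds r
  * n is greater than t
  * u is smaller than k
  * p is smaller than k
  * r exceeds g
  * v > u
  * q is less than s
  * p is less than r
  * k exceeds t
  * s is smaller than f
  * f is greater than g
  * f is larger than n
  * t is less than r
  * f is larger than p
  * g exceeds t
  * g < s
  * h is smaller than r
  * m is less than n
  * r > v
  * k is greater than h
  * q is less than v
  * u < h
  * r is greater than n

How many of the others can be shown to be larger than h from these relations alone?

4

The elements the relations force above h are r, s, k, f — no chain reaches any other.
That is 4.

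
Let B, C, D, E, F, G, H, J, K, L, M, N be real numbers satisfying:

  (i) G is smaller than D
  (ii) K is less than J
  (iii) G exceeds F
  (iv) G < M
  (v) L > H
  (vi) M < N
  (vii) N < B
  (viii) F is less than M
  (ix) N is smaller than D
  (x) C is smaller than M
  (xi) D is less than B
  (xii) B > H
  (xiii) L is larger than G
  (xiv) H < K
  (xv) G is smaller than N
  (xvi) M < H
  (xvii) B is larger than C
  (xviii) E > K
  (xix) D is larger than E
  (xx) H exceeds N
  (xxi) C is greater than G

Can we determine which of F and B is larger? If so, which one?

B

F < G < C < M < N < H < K < E < D < B, by transitivity through G, C, M, N, H, K, E, D.
So B is larger.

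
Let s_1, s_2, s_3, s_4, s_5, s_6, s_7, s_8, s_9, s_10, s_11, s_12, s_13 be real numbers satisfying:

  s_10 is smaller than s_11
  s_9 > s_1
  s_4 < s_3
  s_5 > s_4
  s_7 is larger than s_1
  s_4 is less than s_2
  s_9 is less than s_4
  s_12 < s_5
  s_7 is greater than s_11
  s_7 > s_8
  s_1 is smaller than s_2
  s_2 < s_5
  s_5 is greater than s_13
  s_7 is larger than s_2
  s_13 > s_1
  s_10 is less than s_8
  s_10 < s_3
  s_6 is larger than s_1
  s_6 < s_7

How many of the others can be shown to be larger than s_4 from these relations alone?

4

The elements the relations force above s_4 are s_2, s_3, s_5, s_7 — no chain reaches any other.
That is 4.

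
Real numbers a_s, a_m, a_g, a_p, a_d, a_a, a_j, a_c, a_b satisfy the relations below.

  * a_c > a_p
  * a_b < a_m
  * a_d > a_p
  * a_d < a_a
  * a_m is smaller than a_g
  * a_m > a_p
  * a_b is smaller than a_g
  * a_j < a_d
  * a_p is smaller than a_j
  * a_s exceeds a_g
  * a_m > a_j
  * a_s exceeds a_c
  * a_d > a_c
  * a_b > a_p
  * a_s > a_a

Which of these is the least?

a_b is not least since a_p < a_b; a_j is not least since a_p < a_j; a_c is not least since a_p < a_c; a_m is not least since a_j < a_m; a_d is not least since a_p < a_d; a_a is not least since a_d < a_a; a_g is not least since a_b < a_g; a_s is not least since a_c < a_s.
Only a_p has nothing below it, so a_p is the least.

a_p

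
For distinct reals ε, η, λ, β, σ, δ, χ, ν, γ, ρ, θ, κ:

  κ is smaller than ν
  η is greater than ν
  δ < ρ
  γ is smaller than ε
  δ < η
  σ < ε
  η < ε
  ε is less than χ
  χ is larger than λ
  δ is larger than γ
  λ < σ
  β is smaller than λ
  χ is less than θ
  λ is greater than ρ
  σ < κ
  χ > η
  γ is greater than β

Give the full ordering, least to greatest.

Each adjacent pair is fixed by a given relation: β < γ; γ < δ; δ < ρ; ρ < λ; λ < σ; σ < κ; κ < ν; ν < η; η < ε; ε < χ; χ < θ. Chaining them end to end gives the full order.

β < γ < δ < ρ < λ < σ < κ < ν < η < ε < χ < θ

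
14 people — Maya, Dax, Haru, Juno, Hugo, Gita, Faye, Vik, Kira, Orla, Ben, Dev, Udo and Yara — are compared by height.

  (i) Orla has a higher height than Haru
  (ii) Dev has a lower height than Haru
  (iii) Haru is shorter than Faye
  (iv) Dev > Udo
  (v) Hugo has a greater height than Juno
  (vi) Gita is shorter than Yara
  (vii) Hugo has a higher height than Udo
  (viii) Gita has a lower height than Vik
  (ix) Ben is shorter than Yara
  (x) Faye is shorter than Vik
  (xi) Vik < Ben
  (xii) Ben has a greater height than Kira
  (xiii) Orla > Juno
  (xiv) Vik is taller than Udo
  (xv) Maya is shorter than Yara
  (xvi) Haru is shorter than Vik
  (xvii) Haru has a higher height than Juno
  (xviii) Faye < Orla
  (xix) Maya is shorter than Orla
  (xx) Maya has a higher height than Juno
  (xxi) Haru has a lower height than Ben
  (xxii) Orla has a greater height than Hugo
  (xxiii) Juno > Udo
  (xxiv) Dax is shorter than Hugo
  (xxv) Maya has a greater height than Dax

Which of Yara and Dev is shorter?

Following the relations from Dev: Dev < Haru < Faye < Vik < Ben < Yara.
So Dev < Yara; Dev is the shorter of the two.

Dev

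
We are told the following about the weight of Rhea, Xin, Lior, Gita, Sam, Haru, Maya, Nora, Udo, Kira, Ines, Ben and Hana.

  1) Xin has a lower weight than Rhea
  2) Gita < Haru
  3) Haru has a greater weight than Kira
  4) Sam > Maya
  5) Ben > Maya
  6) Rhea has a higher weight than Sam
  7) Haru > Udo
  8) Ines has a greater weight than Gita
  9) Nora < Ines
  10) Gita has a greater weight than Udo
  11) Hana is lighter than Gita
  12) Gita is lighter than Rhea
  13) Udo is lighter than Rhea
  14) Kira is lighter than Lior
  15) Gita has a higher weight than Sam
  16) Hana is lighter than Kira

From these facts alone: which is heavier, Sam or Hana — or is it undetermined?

Following every chain through Sam: above Sam we get Gita, Ines, Haru, Rhea; below Sam we get Maya.
Hana is not reached, and no chain runs the other way from Hana to Sam.
So the given relations leave the order of Sam and Hana undetermined.

undetermined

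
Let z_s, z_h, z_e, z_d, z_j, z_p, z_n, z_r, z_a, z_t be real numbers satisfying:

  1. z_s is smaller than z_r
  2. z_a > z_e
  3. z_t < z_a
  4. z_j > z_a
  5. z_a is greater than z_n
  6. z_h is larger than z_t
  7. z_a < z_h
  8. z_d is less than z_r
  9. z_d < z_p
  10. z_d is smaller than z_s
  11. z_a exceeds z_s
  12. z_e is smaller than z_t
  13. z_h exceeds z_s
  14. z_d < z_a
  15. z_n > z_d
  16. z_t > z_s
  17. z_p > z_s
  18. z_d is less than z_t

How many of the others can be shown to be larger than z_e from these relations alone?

4

From z_e the given relations immediately reach z_t, z_a.
From those, z_h, z_j — 4 in total.
Nothing else is reachable above z_e; 4 in all.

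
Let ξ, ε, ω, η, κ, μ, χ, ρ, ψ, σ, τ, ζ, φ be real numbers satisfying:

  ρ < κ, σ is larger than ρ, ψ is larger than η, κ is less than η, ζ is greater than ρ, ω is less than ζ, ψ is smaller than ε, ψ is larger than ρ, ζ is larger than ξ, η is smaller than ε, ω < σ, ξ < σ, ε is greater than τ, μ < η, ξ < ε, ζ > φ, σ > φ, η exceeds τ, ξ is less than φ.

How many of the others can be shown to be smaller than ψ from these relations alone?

From ψ the given relations immediately reach ρ, η.
From those, τ, κ, μ — 5 in total.
Nothing else is reachable below ψ; 5 in all.

5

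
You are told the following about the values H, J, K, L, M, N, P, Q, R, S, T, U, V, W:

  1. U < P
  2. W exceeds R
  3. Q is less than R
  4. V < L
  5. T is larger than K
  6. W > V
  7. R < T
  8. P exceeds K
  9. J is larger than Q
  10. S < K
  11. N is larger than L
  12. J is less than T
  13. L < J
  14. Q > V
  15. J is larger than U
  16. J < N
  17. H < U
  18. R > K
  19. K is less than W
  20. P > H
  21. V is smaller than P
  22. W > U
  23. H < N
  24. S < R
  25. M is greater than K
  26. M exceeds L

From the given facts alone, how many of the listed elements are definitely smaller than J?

From J the given relations immediately reach U, Q, L.
From those, H, V — 5 in total.
No other element is forced below J by the given relations, so the count is 5.

5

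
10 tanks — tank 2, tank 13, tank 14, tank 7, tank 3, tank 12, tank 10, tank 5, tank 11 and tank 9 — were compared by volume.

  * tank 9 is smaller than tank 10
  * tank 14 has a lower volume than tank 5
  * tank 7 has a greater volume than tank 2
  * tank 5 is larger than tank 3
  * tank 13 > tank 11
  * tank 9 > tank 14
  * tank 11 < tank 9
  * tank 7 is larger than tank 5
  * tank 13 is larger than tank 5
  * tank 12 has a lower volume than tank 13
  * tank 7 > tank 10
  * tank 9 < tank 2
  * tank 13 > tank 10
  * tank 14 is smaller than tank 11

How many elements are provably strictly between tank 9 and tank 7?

2

Chaining upward from tank 9 reaches: tank 10, tank 2, tank 13.
Chaining downward from tank 7 reaches: tank 14, tank 3, tank 11, tank 5, tank 10, tank 2.
Strictly between tank 9 and tank 7 are those in both lists: tank 10, tank 2 — 2 elements.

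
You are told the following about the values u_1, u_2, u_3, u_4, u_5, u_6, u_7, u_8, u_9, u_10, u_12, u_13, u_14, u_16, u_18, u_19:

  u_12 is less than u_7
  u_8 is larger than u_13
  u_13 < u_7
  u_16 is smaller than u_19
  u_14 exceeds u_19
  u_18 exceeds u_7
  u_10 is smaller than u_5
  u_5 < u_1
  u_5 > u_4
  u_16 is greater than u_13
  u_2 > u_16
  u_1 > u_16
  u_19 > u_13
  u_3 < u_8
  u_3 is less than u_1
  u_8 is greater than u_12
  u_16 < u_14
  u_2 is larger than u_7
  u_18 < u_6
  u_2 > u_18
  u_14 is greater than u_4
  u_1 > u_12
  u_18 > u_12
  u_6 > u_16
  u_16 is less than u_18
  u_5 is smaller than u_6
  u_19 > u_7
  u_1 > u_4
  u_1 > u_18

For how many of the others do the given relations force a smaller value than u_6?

8

From u_6 the given relations immediately reach u_16, u_18, u_5.
From those, u_10, u_12, u_4, u_13, u_7 — 8 in total.
Nothing else is reachable below u_6; 8 in all.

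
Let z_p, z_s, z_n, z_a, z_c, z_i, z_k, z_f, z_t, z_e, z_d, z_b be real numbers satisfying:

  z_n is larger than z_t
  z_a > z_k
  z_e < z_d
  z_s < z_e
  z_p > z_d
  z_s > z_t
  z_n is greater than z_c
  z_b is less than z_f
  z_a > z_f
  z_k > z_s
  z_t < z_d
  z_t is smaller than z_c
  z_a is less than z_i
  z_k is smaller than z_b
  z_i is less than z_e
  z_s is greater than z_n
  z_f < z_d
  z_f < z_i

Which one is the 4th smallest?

Chaining the given pairs: z_t < z_c < z_n < z_s < z_k < z_b < z_f < z_a < z_i < z_e < z_d < z_p.
The 4th smallest is z_s.

z_s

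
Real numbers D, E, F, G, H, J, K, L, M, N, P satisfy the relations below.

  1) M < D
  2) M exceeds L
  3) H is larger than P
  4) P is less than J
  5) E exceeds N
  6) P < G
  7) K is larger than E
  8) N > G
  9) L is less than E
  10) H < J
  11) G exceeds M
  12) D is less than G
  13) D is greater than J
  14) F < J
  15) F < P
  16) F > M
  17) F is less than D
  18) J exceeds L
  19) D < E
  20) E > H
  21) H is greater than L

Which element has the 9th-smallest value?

Chaining the given pairs: L < M < F < P < H < J < D < G < N < E < K.
The 9th smallest is N.

N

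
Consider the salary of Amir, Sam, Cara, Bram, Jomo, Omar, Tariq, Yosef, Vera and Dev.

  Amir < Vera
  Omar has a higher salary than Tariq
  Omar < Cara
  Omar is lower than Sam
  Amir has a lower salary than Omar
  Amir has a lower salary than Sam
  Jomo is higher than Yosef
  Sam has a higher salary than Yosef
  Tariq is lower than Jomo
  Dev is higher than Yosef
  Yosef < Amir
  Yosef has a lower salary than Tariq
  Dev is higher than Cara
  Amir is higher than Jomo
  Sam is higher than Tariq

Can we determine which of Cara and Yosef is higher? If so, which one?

Link the given pairs in sequence: Yosef < Tariq; Tariq < Jomo; Jomo < Amir; Amir < Omar; Omar < Cara.
Chaining these gives Yosef < Tariq < Jomo < Amir < Omar < Cara.
So Cara is higher.

Cara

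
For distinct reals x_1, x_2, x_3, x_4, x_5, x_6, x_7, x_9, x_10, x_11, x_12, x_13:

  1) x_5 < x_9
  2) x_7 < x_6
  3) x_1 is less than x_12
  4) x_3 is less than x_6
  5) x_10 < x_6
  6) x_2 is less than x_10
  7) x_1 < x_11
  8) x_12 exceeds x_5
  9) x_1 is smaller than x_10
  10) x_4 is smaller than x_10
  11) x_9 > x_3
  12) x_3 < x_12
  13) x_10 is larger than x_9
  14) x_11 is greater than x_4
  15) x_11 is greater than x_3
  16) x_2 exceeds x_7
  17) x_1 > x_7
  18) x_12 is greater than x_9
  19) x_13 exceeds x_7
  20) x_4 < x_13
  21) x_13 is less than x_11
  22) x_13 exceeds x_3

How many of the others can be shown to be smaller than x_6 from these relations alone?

8

The elements the relations force below x_6 are x_7, x_1, x_5, x_3, x_9, x_4, x_2, x_10 — no chain reaches any other.
That is 8.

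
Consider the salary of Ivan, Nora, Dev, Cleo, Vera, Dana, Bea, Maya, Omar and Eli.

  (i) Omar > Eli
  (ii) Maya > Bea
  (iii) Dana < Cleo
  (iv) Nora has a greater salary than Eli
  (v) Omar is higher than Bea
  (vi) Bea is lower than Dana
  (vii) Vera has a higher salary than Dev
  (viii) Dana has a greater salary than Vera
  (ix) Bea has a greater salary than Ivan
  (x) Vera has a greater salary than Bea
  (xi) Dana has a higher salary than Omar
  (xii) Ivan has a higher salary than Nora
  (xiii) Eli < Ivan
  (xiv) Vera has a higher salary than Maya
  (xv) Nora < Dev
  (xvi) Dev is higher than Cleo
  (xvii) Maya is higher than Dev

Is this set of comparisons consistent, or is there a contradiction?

inconsistent

Chaining the given relations yields Dana < Cleo < Dev < Maya < Vera, so Dana < Vera. But one relation states Vera < Dana. These cannot both hold.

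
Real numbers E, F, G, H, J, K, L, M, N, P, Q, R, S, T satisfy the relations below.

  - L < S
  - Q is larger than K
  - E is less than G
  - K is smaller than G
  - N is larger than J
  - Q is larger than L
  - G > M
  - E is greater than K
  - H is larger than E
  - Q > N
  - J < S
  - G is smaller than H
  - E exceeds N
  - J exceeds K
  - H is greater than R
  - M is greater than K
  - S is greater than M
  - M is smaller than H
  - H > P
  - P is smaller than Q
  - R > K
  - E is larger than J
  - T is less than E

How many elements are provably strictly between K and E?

2

The relations place K below E. An element lies strictly between them when it is forced above K and also forced below E.
Above K: {J, M, N, R, G, H, S, Q}. Below E: {J, T, N}.
Intersection: {J, N} — 2.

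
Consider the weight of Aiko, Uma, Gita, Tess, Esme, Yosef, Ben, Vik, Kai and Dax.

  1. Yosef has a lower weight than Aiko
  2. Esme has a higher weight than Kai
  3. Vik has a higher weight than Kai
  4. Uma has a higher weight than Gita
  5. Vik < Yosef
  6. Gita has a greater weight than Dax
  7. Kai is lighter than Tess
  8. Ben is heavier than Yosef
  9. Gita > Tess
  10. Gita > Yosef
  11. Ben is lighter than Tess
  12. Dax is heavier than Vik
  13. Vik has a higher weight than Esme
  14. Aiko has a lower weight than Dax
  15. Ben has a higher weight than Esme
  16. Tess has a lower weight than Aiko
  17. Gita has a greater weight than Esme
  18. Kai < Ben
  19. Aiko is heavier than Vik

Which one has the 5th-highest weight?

Tess

Chaining the given pairs: Kai < Esme < Vik < Yosef < Ben < Tess < Aiko < Dax < Gita < Uma.
Counting 5 from the largest end gives Tess.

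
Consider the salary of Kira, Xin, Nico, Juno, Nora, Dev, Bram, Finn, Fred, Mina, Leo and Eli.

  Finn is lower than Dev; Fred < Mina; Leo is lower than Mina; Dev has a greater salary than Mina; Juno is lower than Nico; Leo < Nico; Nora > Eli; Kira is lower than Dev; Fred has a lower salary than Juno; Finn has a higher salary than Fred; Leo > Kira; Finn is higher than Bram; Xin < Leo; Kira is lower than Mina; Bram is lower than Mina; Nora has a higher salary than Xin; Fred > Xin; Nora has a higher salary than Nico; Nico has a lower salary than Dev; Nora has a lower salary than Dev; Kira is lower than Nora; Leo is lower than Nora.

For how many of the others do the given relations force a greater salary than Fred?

6

The elements the relations force above Fred are Juno, Nico, Nora, Finn, Mina, Dev — no chain reaches any other.
That is 6.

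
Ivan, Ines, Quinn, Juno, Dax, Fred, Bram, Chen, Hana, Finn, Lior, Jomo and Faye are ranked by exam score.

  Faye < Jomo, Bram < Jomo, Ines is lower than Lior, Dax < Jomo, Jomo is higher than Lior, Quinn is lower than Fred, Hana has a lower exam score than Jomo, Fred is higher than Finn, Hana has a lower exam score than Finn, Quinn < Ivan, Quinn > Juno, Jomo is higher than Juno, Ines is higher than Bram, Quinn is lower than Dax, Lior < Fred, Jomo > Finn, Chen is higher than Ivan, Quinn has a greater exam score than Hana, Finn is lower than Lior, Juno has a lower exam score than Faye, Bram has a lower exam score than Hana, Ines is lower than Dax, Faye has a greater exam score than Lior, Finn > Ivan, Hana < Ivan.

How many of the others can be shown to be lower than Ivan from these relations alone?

The elements the relations force below Ivan are Juno, Bram, Hana, Quinn — no chain reaches any other.
That is 4.

4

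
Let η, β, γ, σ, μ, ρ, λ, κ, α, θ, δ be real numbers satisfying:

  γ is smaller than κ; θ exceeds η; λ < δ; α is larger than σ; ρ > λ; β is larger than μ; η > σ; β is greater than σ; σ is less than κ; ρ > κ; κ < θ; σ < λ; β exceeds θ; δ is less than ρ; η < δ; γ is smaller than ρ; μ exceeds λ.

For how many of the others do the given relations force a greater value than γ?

4

Directly above γ: κ, ρ.
One step further: θ (3 so far).
One step further: β (4 so far).
Nothing else is reachable above γ; 4 in all.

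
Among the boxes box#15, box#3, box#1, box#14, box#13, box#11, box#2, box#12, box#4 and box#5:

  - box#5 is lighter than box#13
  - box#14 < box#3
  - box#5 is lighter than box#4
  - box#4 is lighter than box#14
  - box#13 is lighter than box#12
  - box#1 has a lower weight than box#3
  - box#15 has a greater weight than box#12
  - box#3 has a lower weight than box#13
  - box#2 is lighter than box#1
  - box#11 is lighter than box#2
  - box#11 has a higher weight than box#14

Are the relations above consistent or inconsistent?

consistent

The single ordering box#5 < box#4 < box#14 < box#11 < box#2 < box#1 < box#3 < box#13 < box#12 < box#15 satisfies every listed relation, so no contradiction arises.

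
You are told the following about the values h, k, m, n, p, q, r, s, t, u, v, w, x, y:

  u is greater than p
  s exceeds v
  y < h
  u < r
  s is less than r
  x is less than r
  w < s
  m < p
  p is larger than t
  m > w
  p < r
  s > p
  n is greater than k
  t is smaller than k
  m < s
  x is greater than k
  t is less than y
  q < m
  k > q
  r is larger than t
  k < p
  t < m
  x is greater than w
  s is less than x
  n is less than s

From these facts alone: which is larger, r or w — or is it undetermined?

r

w < m and m < p give w < p.
Then p < s extends the chain to s.
Then s < x extends the chain to x.
With x < r: w < m < p < s < x < r.
So r is larger.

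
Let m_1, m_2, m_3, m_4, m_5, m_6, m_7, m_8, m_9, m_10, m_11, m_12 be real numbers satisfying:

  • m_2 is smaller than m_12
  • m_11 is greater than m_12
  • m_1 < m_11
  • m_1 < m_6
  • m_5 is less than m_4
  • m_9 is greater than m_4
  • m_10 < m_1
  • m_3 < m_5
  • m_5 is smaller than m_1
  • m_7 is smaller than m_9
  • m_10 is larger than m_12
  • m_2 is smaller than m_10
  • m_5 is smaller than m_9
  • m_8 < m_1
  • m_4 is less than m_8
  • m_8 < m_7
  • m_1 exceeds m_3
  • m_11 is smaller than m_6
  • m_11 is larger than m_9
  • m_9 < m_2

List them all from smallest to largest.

m_3 < m_5 < m_4 < m_8 < m_7 < m_9 < m_2 < m_12 < m_10 < m_1 < m_11 < m_6

Each adjacent pair is fixed by a given relation: m_3 < m_5; m_5 < m_4; m_4 < m_8; m_8 < m_7; m_7 < m_9; m_9 < m_2; m_2 < m_12; m_12 < m_10; m_10 < m_1; m_1 < m_11; m_11 < m_6. Chaining them end to end gives the full order.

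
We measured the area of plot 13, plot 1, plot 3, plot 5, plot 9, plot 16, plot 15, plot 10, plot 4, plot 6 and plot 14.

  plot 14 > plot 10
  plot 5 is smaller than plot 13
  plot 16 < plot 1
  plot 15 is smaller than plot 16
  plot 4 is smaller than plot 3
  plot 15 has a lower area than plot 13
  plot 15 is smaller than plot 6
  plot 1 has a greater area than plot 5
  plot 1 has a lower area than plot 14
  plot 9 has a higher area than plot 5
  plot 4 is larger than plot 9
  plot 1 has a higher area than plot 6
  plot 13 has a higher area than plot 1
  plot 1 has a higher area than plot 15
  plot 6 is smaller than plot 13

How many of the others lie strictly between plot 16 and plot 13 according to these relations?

The relations place plot 16 below plot 13. An element lies strictly between them when it is forced above plot 16 and also forced below plot 13.
Above plot 16: {plot 1, plot 14}. Below plot 13: {plot 5, plot 15, plot 6, plot 1}.
Intersection: {plot 1} — 1.

1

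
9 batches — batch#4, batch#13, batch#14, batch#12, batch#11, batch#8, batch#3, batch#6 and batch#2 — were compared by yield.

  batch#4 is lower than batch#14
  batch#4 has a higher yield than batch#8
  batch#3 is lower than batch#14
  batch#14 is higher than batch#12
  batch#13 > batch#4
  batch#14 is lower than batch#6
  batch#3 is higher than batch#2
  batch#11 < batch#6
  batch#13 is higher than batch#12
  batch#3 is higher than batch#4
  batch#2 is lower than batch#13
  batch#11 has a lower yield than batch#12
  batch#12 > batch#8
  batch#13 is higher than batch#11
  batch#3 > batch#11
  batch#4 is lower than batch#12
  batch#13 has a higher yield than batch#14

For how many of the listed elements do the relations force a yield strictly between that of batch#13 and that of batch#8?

4

Chaining upward from batch#8 reaches: batch#4, batch#3, batch#12, batch#14, batch#6.
Chaining downward from batch#13 reaches: batch#2, batch#4, batch#11, batch#3, batch#12, batch#14.
Strictly between batch#8 and batch#13 are those in both lists: batch#4, batch#3, batch#12, batch#14 — 4 elements.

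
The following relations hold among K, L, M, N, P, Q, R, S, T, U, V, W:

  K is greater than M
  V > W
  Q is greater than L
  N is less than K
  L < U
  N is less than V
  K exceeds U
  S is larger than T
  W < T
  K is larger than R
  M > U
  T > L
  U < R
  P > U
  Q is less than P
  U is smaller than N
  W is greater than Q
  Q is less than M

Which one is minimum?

L

Chaining upward from L: directly above it, Q, U, T; then R, M, W, P, N, K, S; then V.
That covers every other element, and nothing is given below L, so L is the minimum.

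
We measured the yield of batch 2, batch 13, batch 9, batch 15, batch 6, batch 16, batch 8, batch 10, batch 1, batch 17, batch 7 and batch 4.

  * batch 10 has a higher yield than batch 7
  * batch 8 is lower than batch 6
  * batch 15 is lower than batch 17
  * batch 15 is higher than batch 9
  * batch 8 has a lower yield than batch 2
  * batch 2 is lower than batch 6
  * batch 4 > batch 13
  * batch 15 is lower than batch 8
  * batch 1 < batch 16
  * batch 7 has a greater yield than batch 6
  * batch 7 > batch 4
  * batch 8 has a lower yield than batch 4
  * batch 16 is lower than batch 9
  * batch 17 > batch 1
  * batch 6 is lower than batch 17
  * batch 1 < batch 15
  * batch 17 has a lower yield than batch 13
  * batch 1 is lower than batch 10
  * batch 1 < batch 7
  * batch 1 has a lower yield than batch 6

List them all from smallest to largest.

Each adjacent pair is fixed by a given relation: batch 1 < batch 16; batch 16 < batch 9; batch 9 < batch 15; batch 15 < batch 8; batch 8 < batch 2; batch 2 < batch 6; batch 6 < batch 17; batch 17 < batch 13; batch 13 < batch 4; batch 4 < batch 7; batch 7 < batch 10. Chaining them end to end gives the full order.

batch 1 < batch 16 < batch 9 < batch 15 < batch 8 < batch 2 < batch 6 < batch 17 < batch 13 < batch 4 < batch 7 < batch 10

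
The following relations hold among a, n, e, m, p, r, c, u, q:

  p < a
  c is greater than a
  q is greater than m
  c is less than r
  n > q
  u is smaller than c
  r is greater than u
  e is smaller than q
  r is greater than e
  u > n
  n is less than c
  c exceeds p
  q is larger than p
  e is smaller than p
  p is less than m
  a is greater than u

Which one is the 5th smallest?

n

Piecing the relations together gives one ordering: e < p < m < q < n < u < a < c < r.
Counting 5 from the smallest end gives n.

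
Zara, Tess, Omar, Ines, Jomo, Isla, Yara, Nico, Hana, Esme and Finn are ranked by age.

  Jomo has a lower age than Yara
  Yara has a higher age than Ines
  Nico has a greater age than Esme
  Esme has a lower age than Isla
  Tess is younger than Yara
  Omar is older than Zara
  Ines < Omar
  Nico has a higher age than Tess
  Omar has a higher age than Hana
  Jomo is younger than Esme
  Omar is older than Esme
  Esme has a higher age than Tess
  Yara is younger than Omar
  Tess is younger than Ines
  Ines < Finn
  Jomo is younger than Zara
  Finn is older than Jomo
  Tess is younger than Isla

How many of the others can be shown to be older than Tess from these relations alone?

From Tess the given relations immediately reach Ines, Esme, Yara, Isla, Nico.
From those, Omar, Finn — 7 in total.
Nothing else is reachable above Tess; 7 in all.

7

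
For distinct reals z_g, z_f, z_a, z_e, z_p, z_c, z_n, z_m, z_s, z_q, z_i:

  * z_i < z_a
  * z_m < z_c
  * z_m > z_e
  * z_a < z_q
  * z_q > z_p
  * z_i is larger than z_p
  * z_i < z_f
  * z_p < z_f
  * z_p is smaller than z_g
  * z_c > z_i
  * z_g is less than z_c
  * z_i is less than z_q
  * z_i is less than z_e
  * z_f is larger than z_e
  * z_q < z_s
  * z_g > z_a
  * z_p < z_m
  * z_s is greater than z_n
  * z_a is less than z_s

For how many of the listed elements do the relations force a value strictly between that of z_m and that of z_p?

2

Chaining upward from z_p reaches: z_i, z_a, z_g, z_e, z_f, z_q, z_s, z_c.
Chaining downward from z_m reaches: z_i, z_e.
Strictly between z_p and z_m are those in both lists: z_i, z_e — 2 elements.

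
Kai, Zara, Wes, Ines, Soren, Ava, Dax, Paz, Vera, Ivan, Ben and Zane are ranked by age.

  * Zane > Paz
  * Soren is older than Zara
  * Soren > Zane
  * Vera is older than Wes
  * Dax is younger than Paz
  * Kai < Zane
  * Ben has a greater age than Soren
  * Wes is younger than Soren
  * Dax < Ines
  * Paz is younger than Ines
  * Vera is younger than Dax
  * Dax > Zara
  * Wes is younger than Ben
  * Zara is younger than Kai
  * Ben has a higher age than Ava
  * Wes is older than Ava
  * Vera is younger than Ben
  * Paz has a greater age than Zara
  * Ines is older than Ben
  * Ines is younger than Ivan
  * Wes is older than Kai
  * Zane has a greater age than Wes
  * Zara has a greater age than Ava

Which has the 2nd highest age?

Piecing the relations together gives one ordering: Ava < Zara < Kai < Wes < Vera < Dax < Paz < Zane < Soren < Ben < Ines < Ivan.
The 2nd largest is Ines.

Ines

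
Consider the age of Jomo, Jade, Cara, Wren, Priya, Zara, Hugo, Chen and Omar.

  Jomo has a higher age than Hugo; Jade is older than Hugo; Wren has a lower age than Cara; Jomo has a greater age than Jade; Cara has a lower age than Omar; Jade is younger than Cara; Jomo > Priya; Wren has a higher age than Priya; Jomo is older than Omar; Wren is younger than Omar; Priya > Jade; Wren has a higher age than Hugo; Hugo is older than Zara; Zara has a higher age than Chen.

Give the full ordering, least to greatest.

Chen < Zara < Hugo < Jade < Priya < Wren < Cara < Omar < Jomo

Each adjacent pair is fixed by a given relation: Chen < Zara; Zara < Hugo; Hugo < Jade; Jade < Priya; Priya < Wren; Wren < Cara; Cara < Omar; Omar < Jomo. Chaining them end to end gives the full order.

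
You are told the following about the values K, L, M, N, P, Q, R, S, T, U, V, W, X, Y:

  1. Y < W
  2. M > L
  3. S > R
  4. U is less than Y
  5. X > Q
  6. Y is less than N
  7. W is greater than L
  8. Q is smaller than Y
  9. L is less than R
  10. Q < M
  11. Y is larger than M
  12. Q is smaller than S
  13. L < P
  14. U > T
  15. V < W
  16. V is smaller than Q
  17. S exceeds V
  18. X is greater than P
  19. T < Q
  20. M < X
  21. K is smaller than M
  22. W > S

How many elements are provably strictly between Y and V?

Chaining upward from V reaches: Q, M, X, S, N, W.
Chaining downward from Y reaches: T, L, Q, U, K, M.
Strictly between V and Y are those in both lists: Q, M — 2 elements.

2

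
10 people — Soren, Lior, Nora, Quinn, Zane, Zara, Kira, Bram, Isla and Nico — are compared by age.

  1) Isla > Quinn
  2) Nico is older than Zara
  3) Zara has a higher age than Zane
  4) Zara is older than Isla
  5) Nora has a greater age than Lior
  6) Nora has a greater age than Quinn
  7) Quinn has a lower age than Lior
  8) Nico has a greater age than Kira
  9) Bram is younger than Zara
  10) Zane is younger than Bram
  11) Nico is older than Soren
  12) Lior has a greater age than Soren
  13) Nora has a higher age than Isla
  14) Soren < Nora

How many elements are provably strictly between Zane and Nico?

2

Chaining upward from Zane reaches: Bram, Zara.
Chaining downward from Nico reaches: Soren, Quinn, Kira, Bram, Isla, Zara.
Strictly between Zane and Nico are those in both lists: Bram, Zara — 2 elements.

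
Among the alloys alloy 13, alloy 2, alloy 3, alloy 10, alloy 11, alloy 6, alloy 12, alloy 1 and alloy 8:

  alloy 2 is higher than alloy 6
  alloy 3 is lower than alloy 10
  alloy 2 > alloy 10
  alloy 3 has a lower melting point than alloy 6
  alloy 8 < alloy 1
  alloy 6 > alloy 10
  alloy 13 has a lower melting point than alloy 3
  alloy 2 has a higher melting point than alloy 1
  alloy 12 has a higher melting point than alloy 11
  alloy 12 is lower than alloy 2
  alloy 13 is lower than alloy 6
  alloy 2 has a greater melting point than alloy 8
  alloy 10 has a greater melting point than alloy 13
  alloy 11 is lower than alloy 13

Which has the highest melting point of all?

Chaining downward from alloy 2: directly below it, alloy 8, alloy 1, alloy 12, alloy 10, alloy 6; then alloy 11, alloy 13, alloy 3.
That covers every other element, and nothing is given above alloy 2, so alloy 2 is the highest melting point.

alloy 2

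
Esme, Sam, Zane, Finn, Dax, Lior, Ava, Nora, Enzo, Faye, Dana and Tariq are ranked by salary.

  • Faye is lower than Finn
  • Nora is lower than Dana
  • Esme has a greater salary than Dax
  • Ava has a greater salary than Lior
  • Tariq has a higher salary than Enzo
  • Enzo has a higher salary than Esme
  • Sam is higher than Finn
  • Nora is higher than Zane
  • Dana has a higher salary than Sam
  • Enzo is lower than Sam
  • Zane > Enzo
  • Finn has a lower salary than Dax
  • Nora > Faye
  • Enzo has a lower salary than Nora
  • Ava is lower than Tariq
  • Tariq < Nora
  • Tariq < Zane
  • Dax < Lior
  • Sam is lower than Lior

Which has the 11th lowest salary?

Nora

Piecing the relations together gives one ordering: Faye < Finn < Dax < Esme < Enzo < Sam < Lior < Ava < Tariq < Zane < Nora < Dana.
Counting 11 from the smallest end gives Nora.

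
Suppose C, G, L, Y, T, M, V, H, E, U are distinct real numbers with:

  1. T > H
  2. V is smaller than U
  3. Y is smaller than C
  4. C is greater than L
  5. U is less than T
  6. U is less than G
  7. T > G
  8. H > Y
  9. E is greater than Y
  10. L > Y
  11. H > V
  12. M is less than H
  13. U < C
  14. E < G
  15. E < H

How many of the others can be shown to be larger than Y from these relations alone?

Directly above Y: E, L, H, C.
One step further: G, T (6 so far).
Nothing else is reachable above Y; 6 in all.

6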